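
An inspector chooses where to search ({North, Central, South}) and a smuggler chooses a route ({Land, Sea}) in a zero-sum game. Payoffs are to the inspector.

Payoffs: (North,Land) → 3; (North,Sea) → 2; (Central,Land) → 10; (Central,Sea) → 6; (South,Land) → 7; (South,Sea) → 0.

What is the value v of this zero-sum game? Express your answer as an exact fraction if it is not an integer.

Row minima: North → 2, Central → 6, South → 0; maximin = 6.
Column maxima: Land → 10, Sea → 6; minimax = 6.
Since maximin = minimax = 6, there is a saddle point and the value is 6.

6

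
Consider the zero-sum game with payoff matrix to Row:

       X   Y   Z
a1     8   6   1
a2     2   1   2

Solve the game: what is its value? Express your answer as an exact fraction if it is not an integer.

11/6

Row minima: a1 → 1, a2 → 1; maximin = 1.
Column maxima: X → 8, Y → 6, Z → 2; minimax = 2.
1 ≠ 2, so there is no saddle point; optimal play is mixed.
X is strictly dominated by Y (it gives Row strictly more in every row), so Column never plays it.
On the remaining 2×2 (a1, a2 vs Y, Z):
Let Row play a1 with probability p. Expected payoff against Y: 6p + 1(1−p) = 5p + 1; against Z: 1p + 2(1−p) = −p + 2.
Setting these equal: 5p + 1 = −p + 2 ⇒ 6p = 1 ⇒ p = 1/6, and the value is (5)·(1/6) + 1 = 11/6.
For Column: with q = P(Y), equating a1's and a2's payoffs gives 5q + 1 = −q + 2 ⇒ q = 1/6.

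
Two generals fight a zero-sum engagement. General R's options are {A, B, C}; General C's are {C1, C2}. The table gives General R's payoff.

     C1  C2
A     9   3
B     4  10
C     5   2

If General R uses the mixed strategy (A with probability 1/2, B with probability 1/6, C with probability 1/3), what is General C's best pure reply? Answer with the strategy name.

If General C plays C1, General R's expected payoff is (1/2)·9 + (1/6)·4 + (1/3)·5 = 41/6.
If General C plays C2, General R's expected payoff is (1/2)·3 + (1/6)·10 + (1/3)·2 = 23/6.
General C minimizes General R's payoff; the smallest is 23/6, so the best response is C2.

C2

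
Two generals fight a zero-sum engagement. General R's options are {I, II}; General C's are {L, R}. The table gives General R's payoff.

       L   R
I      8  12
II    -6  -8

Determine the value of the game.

8

Row minima: I → 8, II → -8; maximin = 8.
Column maxima: L → 8, R → 12; minimax = 8.
Since maximin = minimax = 8, there is a saddle point and the value is 8.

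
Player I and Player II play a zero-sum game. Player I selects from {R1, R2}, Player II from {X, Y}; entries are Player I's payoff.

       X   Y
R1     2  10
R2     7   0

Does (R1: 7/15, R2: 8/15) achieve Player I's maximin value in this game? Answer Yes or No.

Against X this mix gives (7/15)·2 + (8/15)·7 = 14/3.
Against Y this mix gives (7/15)·10 + (8/15)·0 = 14/3.
All of Player II's active replies (X, Y) yield 14/3, and no column does worse for Player I. The mix makes Player II indifferent and guarantees 14/3, so it is optimal.

Yes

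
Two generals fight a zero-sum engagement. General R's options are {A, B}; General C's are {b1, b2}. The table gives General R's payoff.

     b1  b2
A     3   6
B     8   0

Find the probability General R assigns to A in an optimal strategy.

Row minima: A → 3, B → 0; maximin = 3.
Column maxima: b1 → 8, b2 → 6; minimax = 6.
3 ≠ 6, so there is no saddle point; optimal play is mixed.
Let General R play A with probability p. Expected payoff against b1: 3p + 8(1−p) = −5p + 8; against b2: 6p + 0(1−p) = 6p.
Setting these equal: −5p + 8 = 6p ⇒ −11p = -8 ⇒ p = 8/11, and the value is (-5)·(8/11) + 8 = 48/11.
For General C: with q = P(b1), equating A's and B's payoffs gives −3q + 6 = 8q ⇒ q = 6/11.

8/11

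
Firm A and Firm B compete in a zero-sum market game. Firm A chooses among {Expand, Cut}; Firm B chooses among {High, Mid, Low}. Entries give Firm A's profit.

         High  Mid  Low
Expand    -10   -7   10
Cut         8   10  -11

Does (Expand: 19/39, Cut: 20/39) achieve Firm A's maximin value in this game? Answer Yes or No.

Yes

Against High this mix gives (19/39)·(-10) + (20/39)·8 = -10/13.
Against Mid this mix gives (19/39)·(-7) + (20/39)·10 = 67/39.
Against Low this mix gives (19/39)·10 + (20/39)·(-11) = -10/13.
All of Firm B's active replies (High, Low) yield -10/13, and no column does worse for Firm A. The mix makes Firm B indifferent and guarantees -10/13, so it is optimal.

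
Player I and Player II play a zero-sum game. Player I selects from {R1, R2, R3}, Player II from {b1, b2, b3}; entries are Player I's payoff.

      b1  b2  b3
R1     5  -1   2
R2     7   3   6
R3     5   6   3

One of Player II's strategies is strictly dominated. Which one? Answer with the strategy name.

b1

b3 holds Player I's payoff strictly below b1 in every row: 2 < 5, 6 < 7, 3 < 5.
So b1 is strictly dominated for Player II.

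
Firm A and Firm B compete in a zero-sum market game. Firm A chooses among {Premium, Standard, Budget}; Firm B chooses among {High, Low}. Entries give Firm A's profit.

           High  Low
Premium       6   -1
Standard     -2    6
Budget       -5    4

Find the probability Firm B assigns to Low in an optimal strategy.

8/15

Row minima: Premium → -1, Standard → -2, Budget → -5; maximin = -1.
Column maxima: High → 6, Low → 6; minimax = 6.
-1 ≠ 6, so there is no saddle point; optimal play is mixed.
Budget is strictly dominated by Standard, so Firm A never plays it.
On the remaining 2×2 (Premium, Standard vs High, Low):
Let Firm A play Premium with probability p. Expected payoff against High: 6p + (-2)(1−p) = 8p − 2; against Low: (-1)p + 6(1−p) = −7p + 6.
Setting these equal: 8p − 2 = −7p + 6 ⇒ 15p = 8 ⇒ p = 8/15, and the value is (8)·(8/15) − 2 = 34/15.
For Firm B: with q = P(High), equating Premium's and Standard's payoffs gives 7q − 1 = −8q + 6 ⇒ q = 7/15.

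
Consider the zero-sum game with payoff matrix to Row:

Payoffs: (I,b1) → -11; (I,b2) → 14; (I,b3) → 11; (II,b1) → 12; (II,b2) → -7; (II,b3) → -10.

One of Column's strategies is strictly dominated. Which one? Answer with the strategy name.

b2

b3 holds Row's payoff strictly below b2 in every row: 11 < 14, -10 < -7.
So b2 is strictly dominated for Column.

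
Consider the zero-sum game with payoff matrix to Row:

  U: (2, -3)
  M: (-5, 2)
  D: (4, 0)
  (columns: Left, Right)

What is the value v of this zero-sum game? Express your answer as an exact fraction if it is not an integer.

Row minima: U → -3, M → -5, D → 0; maximin = 0.
Column maxima: Left → 4, Right → 2; minimax = 2.
0 ≠ 2, so there is no saddle point; optimal play is mixed.
U is strictly dominated by D, so Row never plays it.
On the remaining 2×2 (M, D vs Left, Right):
Let Row play M with probability p. Expected payoff against Left: (-5)p + 4(1−p) = −9p + 4; against Right: 2p + 0(1−p) = 2p.
Setting these equal: −9p + 4 = 2p ⇒ −11p = -4 ⇒ p = 4/11, and the value is (-9)·(4/11) + 4 = 8/11.
For Column: with q = P(Left), equating M's and D's payoffs gives −7q + 2 = 4q ⇒ q = 2/11.

8/11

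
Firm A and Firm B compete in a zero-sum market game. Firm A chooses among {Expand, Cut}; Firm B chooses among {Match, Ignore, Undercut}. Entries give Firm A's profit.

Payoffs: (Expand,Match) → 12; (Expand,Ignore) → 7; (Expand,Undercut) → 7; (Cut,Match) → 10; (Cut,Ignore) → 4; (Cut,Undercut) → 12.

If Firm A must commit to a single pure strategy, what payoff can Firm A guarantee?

Row minima: Expand → 7, Cut → 4.
The best of these is 7.

7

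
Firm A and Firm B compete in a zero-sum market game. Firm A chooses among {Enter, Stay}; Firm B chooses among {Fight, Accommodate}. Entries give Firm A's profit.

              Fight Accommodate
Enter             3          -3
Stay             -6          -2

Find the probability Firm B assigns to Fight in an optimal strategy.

1/10

Row minima: Enter → -3, Stay → -6; maximin = -3.
Column maxima: Fight → 3, Accommodate → -2; minimax = -2.
-3 ≠ -2, so there is no saddle point; optimal play is mixed.
Let Firm A play Enter with probability p. Expected payoff against Fight: 3p + (-6)(1−p) = 9p − 6; against Accommodate: (-3)p + (-2)(1−p) = −p − 2.
Setting these equal: 9p − 6 = −p − 2 ⇒ 10p = 4 ⇒ p = 2/5, and the value is (9)·(2/5) − 6 = -12/5.
For Firm B: with q = P(Fight), equating Enter's and Stay's payoffs gives 6q − 3 = −4q − 2 ⇒ q = 1/10.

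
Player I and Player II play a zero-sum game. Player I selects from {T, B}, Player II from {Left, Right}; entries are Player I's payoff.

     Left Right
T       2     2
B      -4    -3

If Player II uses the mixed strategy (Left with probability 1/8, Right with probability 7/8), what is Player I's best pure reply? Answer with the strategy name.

T

Expected payoff of T: (1/8)·2 + (7/8)·2 = 2.
Expected payoff of B: (1/8)·(-4) + (7/8)·(-3) = -25/8.
The largest is 2, so Player I's best response is T.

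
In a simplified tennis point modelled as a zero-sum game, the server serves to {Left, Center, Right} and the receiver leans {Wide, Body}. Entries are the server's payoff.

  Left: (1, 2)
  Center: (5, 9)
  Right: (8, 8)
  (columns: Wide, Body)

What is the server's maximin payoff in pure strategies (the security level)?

Row minima: Left → 1, Center → 5, Right → 8.
The best of these is 8.

8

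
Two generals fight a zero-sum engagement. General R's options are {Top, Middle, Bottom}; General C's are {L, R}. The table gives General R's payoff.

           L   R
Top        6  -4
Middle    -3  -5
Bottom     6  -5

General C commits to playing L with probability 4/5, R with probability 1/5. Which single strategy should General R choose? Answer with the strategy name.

Top

Expected payoff of Top: (4/5)·6 + (1/5)·(-4) = 4.
Expected payoff of Middle: (4/5)·(-3) + (1/5)·(-5) = -17/5.
Expected payoff of Bottom: (4/5)·6 + (1/5)·(-5) = 19/5.
The largest is 4, so General R's best response is Top.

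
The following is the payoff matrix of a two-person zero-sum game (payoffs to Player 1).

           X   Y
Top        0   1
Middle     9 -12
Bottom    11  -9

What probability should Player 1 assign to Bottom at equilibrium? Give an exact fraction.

1/21

Row minima: Top → 0, Middle → -12, Bottom → -9; maximin = 0.
Column maxima: X → 11, Y → 1; minimax = 1.
0 ≠ 1, so there is no saddle point; optimal play is mixed.
Middle is strictly dominated by Bottom, so Player 1 never plays it.
On the remaining 2×2 (Top, Bottom vs X, Y):
Let Player 1 play Top with probability p. Expected payoff against X: 0p + 11(1−p) = −11p + 11; against Y: 1p + (-9)(1−p) = 10p − 9.
Setting these equal: −11p + 11 = 10p − 9 ⇒ −21p = -20 ⇒ p = 20/21, and the value is (-11)·(20/21) + 11 = 11/21.
For Player 2: with q = P(X), equating Top's and Bottom's payoffs gives −q + 1 = 20q − 9 ⇒ q = 10/21.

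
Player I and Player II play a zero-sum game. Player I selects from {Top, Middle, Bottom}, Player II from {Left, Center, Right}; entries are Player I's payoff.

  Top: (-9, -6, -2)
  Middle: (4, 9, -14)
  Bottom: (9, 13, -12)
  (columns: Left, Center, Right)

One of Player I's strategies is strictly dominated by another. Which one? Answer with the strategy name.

Bottom gives a strictly higher payoff than Middle against every column: 9 > 4, 13 > 9, -12 > -14.
So Middle is strictly dominated and Player I never plays it.

Middle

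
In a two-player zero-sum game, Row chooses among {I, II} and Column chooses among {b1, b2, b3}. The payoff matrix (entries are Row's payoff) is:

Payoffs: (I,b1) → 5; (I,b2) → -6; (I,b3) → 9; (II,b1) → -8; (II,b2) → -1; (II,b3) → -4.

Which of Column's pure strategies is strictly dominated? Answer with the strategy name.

b1 holds Row's payoff strictly below b3 in every row: 5 < 9, -8 < -4.
So b3 is strictly dominated for Column.

b3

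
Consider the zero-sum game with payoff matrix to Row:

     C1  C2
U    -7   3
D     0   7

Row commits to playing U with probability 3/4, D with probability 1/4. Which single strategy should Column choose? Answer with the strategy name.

If Column plays C1, Row's expected payoff is (3/4)·(-7) + (1/4)·0 = -21/4.
If Column plays C2, Row's expected payoff is (3/4)·3 + (1/4)·7 = 4.
Column minimizes Row's payoff; the smallest is -21/4, so the best response is C1.

C1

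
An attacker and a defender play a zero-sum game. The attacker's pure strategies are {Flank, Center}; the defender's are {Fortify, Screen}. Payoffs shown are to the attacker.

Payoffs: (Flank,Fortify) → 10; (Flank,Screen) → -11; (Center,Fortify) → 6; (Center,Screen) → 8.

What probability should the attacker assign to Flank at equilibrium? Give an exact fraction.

Row minima: Flank → -11, Center → 6; maximin = 6.
Column maxima: Fortify → 10, Screen → 8; minimax = 8.
6 ≠ 8, so there is no saddle point; optimal play is mixed.
Let the attacker play Flank with probability p. Expected payoff against Fortify: 10p + 6(1−p) = 4p + 6; against Screen: (-11)p + 8(1−p) = −19p + 8.
Setting these equal: 4p + 6 = −19p + 8 ⇒ 23p = 2 ⇒ p = 2/23, and the value is (4)·(2/23) + 6 = 146/23.
For the defender: with q = P(Fortify), equating Flank's and Center's payoffs gives 21q − 11 = −2q + 8 ⇒ q = 19/23.

2/23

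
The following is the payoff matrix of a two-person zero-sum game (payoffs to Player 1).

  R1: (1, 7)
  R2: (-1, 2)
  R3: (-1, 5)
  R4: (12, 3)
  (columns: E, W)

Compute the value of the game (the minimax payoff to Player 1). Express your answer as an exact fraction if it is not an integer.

27/5

Row minima: R1 → 1, R2 → -1, R3 → -1, R4 → 3; maximin = 3.
Column maxima: E → 12, W → 7; minimax = 7.
3 ≠ 7, so there is no saddle point; optimal play is mixed.
R2 is strictly dominated by R1, so Player 1 never plays it.
R3 is strictly dominated by R1, so Player 1 never plays it.
On the remaining 2×2 (R1, R4 vs E, W):
Let Player 1 play R1 with probability p. Expected payoff against E: 1p + 12(1−p) = −11p + 12; against W: 7p + 3(1−p) = 4p + 3.
Setting these equal: −11p + 12 = 4p + 3 ⇒ −15p = -9 ⇒ p = 3/5, and the value is (-11)·(3/5) + 12 = 27/5.
For Player 2: with q = P(E), equating R1's and R4's payoffs gives −6q + 7 = 9q + 3 ⇒ q = 4/15.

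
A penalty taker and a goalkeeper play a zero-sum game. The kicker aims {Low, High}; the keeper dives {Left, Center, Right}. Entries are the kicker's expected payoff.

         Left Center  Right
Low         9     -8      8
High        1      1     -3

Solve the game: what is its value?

-4/5

Row minima: Low → -8, High → -3; maximin = -3.
Column maxima: Left → 9, Center → 1, Right → 8; minimax = 1.
-3 ≠ 1, so there is no saddle point; optimal play is mixed.
Left is strictly dominated by Right (it gives the kicker strictly more in every row), so the keeper never plays it.
On the remaining 2×2 (Low, High vs Center, Right):
Let the kicker play Low with probability p. Expected payoff against Center: (-8)p + 1(1−p) = −9p + 1; against Right: 8p + (-3)(1−p) = 11p − 3.
Setting these equal: −9p + 1 = 11p − 3 ⇒ −20p = -4 ⇒ p = 1/5, and the value is (-9)·(1/5) + 1 = -4/5.
For the keeper: with q = P(Center), equating Low's and High's payoffs gives −16q + 8 = 4q − 3 ⇒ q = 11/20.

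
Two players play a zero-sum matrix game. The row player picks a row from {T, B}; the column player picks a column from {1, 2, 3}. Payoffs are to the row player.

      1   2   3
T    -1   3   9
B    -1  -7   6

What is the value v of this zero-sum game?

Row minima: T → -1, B → -7; maximin = -1.
Column maxima: 1 → -1, 2 → 3, 3 → 9; minimax = -1.
Since maximin = minimax = -1, there is a saddle point and the value is -1.

-1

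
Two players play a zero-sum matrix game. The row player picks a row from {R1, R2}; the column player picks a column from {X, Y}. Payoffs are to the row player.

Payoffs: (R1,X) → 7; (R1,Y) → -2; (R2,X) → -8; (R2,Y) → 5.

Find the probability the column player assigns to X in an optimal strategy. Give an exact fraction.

7/22

Row minima: R1 → -2, R2 → -8; maximin = -2.
Column maxima: X → 7, Y → 5; minimax = 5.
-2 ≠ 5, so there is no saddle point; optimal play is mixed.
Let the row player play R1 with probability p. Expected payoff against X: 7p + (-8)(1−p) = 15p − 8; against Y: (-2)p + 5(1−p) = −7p + 5.
Setting these equal: 15p − 8 = −7p + 5 ⇒ 22p = 13 ⇒ p = 13/22, and the value is (15)·(13/22) − 8 = 19/22.
For the column player: with q = P(X), equating R1's and R2's payoffs gives 9q − 2 = −13q + 5 ⇒ q = 7/22.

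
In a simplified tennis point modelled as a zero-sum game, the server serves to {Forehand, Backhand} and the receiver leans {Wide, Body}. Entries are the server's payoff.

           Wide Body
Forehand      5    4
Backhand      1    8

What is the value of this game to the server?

9/2

Row minima: Forehand → 4, Backhand → 1; maximin = 4.
Column maxima: Wide → 5, Body → 8; minimax = 5.
4 ≠ 5, so there is no saddle point; optimal play is mixed.
Let the server play Forehand with probability p. Expected payoff against Wide: 5p + 1(1−p) = 4p + 1; against Body: 4p + 8(1−p) = −4p + 8.
Setting these equal: 4p + 1 = −4p + 8 ⇒ 8p = 7 ⇒ p = 7/8, and the value is (4)·(7/8) + 1 = 9/2.
For the receiver: with q = P(Wide), equating Forehand's and Backhand's payoffs gives q + 4 = −7q + 8 ⇒ q = 1/2.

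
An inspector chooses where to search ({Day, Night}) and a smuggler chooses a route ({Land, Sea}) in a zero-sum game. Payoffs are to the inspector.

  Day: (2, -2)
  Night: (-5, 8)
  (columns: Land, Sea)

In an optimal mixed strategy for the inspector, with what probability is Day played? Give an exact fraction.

Row minima: Day → -2, Night → -5; maximin = -2.
Column maxima: Land → 2, Sea → 8; minimax = 2.
-2 ≠ 2, so there is no saddle point; optimal play is mixed.
Let the inspector play Day with probability p. Expected payoff against Land: 2p + (-5)(1−p) = 7p − 5; against Sea: (-2)p + 8(1−p) = −10p + 8.
Setting these equal: 7p − 5 = −10p + 8 ⇒ 17p = 13 ⇒ p = 13/17, and the value is (7)·(13/17) − 5 = 6/17.
For the smuggler: with q = P(Land), equating Day's and Night's payoffs gives 4q − 2 = −13q + 8 ⇒ q = 10/17.

13/17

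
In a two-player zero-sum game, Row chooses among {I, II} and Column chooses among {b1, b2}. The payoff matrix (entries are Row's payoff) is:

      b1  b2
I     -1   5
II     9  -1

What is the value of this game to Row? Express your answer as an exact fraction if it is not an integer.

11/4

Row minima: I → -1, II → -1; maximin = -1.
Column maxima: b1 → 9, b2 → 5; minimax = 5.
-1 ≠ 5, so there is no saddle point; optimal play is mixed.
Let Row play I with probability p. Expected payoff against b1: (-1)p + 9(1−p) = −10p + 9; against b2: 5p + (-1)(1−p) = 6p − 1.
Setting these equal: −10p + 9 = 6p − 1 ⇒ −16p = -10 ⇒ p = 5/8, and the value is (-10)·(5/8) + 9 = 11/4.
For Column: with q = P(b1), equating I's and II's payoffs gives −6q + 5 = 10q − 1 ⇒ q = 3/8.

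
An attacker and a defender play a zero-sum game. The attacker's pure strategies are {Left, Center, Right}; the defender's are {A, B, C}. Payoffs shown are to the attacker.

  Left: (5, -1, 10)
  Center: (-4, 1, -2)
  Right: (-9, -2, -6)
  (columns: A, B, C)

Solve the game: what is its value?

1/11

Row minima: Left → -1, Center → -4, Right → -9; maximin = -1.
Column maxima: A → 5, B → 1, C → 10; minimax = 1.
-1 ≠ 1, so there is no saddle point; optimal play is mixed.
Right is strictly dominated by Left, so the attacker never plays it.
C is strictly dominated by A (it gives the attacker strictly more in every row), so the defender never plays it.
On the remaining 2×2 (Left, Center vs A, B):
Let the attacker play Left with probability p. Expected payoff against A: 5p + (-4)(1−p) = 9p − 4; against B: (-1)p + 1(1−p) = −2p + 1.
Setting these equal: 9p − 4 = −2p + 1 ⇒ 11p = 5 ⇒ p = 5/11, and the value is (9)·(5/11) − 4 = 1/11.
For the defender: with q = P(A), equating Left's and Center's payoffs gives 6q − 1 = −5q + 1 ⇒ q = 2/11.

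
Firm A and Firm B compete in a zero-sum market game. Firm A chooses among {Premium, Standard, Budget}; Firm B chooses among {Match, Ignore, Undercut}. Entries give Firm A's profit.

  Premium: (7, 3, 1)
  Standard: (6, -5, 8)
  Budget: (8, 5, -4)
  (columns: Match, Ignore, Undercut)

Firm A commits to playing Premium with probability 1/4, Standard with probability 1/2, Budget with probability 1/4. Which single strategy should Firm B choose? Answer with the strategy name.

Ignore

If Firm B plays Match, Firm A's expected payoff is (1/4)·7 + (1/2)·6 + (1/4)·8 = 27/4.
If Firm B plays Ignore, Firm A's expected payoff is (1/4)·3 + (1/2)·(-5) + (1/4)·5 = -1/2.
If Firm B plays Undercut, Firm A's expected payoff is (1/4)·1 + (1/2)·8 + (1/4)·(-4) = 13/4.
Firm B minimizes Firm A's payoff; the smallest is -1/2, so the best response is Ignore.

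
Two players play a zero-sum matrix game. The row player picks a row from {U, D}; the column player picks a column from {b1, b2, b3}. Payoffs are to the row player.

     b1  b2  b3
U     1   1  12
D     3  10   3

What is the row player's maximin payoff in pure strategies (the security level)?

Row minima: U → 1, D → 3.
The best of these is 3.

3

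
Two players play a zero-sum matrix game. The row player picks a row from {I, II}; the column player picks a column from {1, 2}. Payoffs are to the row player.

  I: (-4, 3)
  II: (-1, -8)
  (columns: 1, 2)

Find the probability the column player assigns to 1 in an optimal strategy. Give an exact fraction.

11/14

Row minima: I → -4, II → -8; maximin = -4.
Column maxima: 1 → -1, 2 → 3; minimax = -1.
-4 ≠ -1, so there is no saddle point; optimal play is mixed.
Let the row player play I with probability p. Expected payoff against 1: (-4)p + (-1)(1−p) = −3p − 1; against 2: 3p + (-8)(1−p) = 11p − 8.
Setting these equal: −3p − 1 = 11p − 8 ⇒ −14p = -7 ⇒ p = 1/2, and the value is (-3)·(1/2) − 1 = -5/2.
For the column player: with q = P(1), equating I's and II's payoffs gives −7q + 3 = 7q − 8 ⇒ q = 11/14.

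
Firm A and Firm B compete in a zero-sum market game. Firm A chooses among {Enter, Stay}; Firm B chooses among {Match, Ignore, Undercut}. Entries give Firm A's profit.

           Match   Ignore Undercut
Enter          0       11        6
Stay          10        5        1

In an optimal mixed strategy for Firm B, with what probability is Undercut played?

2/3

Row minima: Enter → 0, Stay → 1; maximin = 1.
Column maxima: Match → 10, Ignore → 11, Undercut → 6; minimax = 6.
1 ≠ 6, so there is no saddle point; optimal play is mixed.
Ignore is strictly dominated by Undercut (it gives Firm A strictly more in every row), so Firm B never plays it.
On the remaining 2×2 (Enter, Stay vs Match, Undercut):
Let Firm A play Enter with probability p. Expected payoff against Match: 0p + 10(1−p) = −10p + 10; against Undercut: 6p + 1(1−p) = 5p + 1.
Setting these equal: −10p + 10 = 5p + 1 ⇒ −15p = -9 ⇒ p = 3/5, and the value is (-10)·(3/5) + 10 = 4.
For Firm B: with q = P(Match), equating Enter's and Stay's payoffs gives −6q + 6 = 9q + 1 ⇒ q = 1/3.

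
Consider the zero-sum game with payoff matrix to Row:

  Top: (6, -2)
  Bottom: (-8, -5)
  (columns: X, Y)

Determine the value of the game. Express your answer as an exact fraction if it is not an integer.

-2

Row minima: Top → -2, Bottom → -8; maximin = -2.
Column maxima: X → 6, Y → -2; minimax = -2.
Since maximin = minimax = -2, there is a saddle point and the value is -2.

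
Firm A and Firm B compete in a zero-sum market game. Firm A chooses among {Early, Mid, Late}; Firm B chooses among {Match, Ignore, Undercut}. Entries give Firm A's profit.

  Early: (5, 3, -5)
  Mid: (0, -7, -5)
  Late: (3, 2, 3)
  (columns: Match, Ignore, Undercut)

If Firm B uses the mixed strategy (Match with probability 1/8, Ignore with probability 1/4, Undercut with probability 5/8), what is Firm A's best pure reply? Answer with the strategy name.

Expected payoff of Early: (1/8)·5 + (1/4)·3 + (5/8)·(-5) = -7/4.
Expected payoff of Mid: (1/8)·0 + (1/4)·(-7) + (5/8)·(-5) = -39/8.
Expected payoff of Late: (1/8)·3 + (1/4)·2 + (5/8)·3 = 11/4.
The largest is 11/4, so Firm A's best response is Late.

Late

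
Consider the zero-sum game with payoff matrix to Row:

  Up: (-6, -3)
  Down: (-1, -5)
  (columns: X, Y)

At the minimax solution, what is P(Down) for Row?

Row minima: Up → -6, Down → -5; maximin = -5.
Column maxima: X → -1, Y → -3; minimax = -3.
-5 ≠ -3, so there is no saddle point; optimal play is mixed.
Let Row play Up with probability p. Expected payoff against X: (-6)p + (-1)(1−p) = −5p − 1; against Y: (-3)p + (-5)(1−p) = 2p − 5.
Setting these equal: −5p − 1 = 2p − 5 ⇒ −7p = -4 ⇒ p = 4/7, and the value is (-5)·(4/7) − 1 = -27/7.
For Column: with q = P(X), equating Up's and Down's payoffs gives −3q − 3 = 4q − 5 ⇒ q = 2/7.

3/7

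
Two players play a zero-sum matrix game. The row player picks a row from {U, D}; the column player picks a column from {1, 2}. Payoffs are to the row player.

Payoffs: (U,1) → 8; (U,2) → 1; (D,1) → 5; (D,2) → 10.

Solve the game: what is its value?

Row minima: U → 1, D → 5; maximin = 5.
Column maxima: 1 → 8, 2 → 10; minimax = 8.
5 ≠ 8, so there is no saddle point; optimal play is mixed.
Let the row player play U with probability p. Expected payoff against 1: 8p + 5(1−p) = 3p + 5; against 2: 1p + 10(1−p) = −9p + 10.
Setting these equal: 3p + 5 = −9p + 10 ⇒ 12p = 5 ⇒ p = 5/12, and the value is (3)·(5/12) + 5 = 25/4.
For the column player: with q = P(1), equating U's and D's payoffs gives 7q + 1 = −5q + 10 ⇒ q = 3/4.

25/4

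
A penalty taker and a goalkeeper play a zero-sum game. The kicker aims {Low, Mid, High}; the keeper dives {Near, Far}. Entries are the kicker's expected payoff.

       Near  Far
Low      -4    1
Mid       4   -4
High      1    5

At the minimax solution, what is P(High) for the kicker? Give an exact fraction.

Row minima: Low → -4, Mid → -4, High → 1; maximin = 1.
Column maxima: Near → 4, Far → 5; minimax = 4.
1 ≠ 4, so there is no saddle point; optimal play is mixed.
Low is strictly dominated by High, so the kicker never plays it.
On the remaining 2×2 (Mid, High vs Near, Far):
Let the kicker play Mid with probability p. Expected payoff against Near: 4p + 1(1−p) = 3p + 1; against Far: (-4)p + 5(1−p) = −9p + 5.
Setting these equal: 3p + 1 = −9p + 5 ⇒ 12p = 4 ⇒ p = 1/3, and the value is (3)·(1/3) + 1 = 2.
For the keeper: with q = P(Near), equating Mid's and High's payoffs gives 8q − 4 = −4q + 5 ⇒ q = 3/4.

2/3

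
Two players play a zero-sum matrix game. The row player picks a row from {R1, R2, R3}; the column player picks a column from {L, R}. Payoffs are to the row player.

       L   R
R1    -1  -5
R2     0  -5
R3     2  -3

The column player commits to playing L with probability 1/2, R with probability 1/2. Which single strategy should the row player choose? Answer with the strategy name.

Expected payoff of R1: (1/2)·(-1) + (1/2)·(-5) = -3.
Expected payoff of R2: (1/2)·0 + (1/2)·(-5) = -5/2.
Expected payoff of R3: (1/2)·2 + (1/2)·(-3) = -1/2.
The largest is -1/2, so the row player's best response is R3.

R3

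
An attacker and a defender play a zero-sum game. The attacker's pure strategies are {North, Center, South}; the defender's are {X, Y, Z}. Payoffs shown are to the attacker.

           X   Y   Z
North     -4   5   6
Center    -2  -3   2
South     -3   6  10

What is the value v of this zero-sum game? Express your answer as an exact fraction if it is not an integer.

-21/10

Row minima: North → -4, Center → -3, South → -3; maximin = -3.
Column maxima: X → -2, Y → 6, Z → 10; minimax = -2.
-3 ≠ -2, so there is no saddle point; optimal play is mixed.
North is strictly dominated by South, so the attacker never plays it.
Z is strictly dominated by X (it gives the attacker strictly more in every row), so the defender never plays it.
On the remaining 2×2 (Center, South vs X, Y):
Let the attacker play Center with probability p. Expected payoff against X: (-2)p + (-3)(1−p) = p − 3; against Y: (-3)p + 6(1−p) = −9p + 6.
Setting these equal: p − 3 = −9p + 6 ⇒ 10p = 9 ⇒ p = 9/10, and the value is (1)·(9/10) − 3 = -21/10.
For the defender: with q = P(X), equating Center's and South's payoffs gives q − 3 = −9q + 6 ⇒ q = 9/10.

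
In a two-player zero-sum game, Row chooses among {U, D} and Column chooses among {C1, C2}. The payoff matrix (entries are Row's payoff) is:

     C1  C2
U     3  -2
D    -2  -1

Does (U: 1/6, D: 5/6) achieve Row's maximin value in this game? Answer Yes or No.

Yes

Against C1 this mix gives (1/6)·3 + (5/6)·(-2) = -7/6.
Against C2 this mix gives (1/6)·(-2) + (5/6)·(-1) = -7/6.
All of Column's active replies (C1, C2) yield -7/6, and no column does worse for Row. The mix makes Column indifferent and guarantees -7/6, so it is optimal.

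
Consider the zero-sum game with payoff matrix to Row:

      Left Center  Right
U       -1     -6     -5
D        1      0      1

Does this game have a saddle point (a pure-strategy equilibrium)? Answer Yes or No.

Yes

Row minima: U → -6, D → 0; maximin = 0.
Column maxima: Left → 1, Center → 0, Right → 1; minimax = 0.
maximin = minimax = 0, so a saddle point exists.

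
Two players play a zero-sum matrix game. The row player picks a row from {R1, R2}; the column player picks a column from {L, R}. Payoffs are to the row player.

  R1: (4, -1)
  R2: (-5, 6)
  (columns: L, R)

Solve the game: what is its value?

Row minima: R1 → -1, R2 → -5; maximin = -1.
Column maxima: L → 4, R → 6; minimax = 4.
-1 ≠ 4, so there is no saddle point; optimal play is mixed.
Let the row player play R1 with probability p. Expected payoff against L: 4p + (-5)(1−p) = 9p − 5; against R: (-1)p + 6(1−p) = −7p + 6.
Setting these equal: 9p − 5 = −7p + 6 ⇒ 16p = 11 ⇒ p = 11/16, and the value is (9)·(11/16) − 5 = 19/16.
For the column player: with q = P(L), equating R1's and R2's payoffs gives 5q − 1 = −11q + 6 ⇒ q = 7/16.

19/16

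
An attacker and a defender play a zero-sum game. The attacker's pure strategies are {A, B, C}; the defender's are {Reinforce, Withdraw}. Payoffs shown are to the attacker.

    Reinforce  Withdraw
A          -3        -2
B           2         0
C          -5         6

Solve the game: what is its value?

12/13

Row minima: A → -3, B → 0, C → -5; maximin = 0.
Column maxima: Reinforce → 2, Withdraw → 6; minimax = 2.
0 ≠ 2, so there is no saddle point; optimal play is mixed.
A is strictly dominated by B, so the attacker never plays it.
On the remaining 2×2 (B, C vs Reinforce, Withdraw):
Let the attacker play B with probability p. Expected payoff against Reinforce: 2p + (-5)(1−p) = 7p − 5; against Withdraw: 0p + 6(1−p) = −6p + 6.
Setting these equal: 7p − 5 = −6p + 6 ⇒ 13p = 11 ⇒ p = 11/13, and the value is (7)·(11/13) − 5 = 12/13.
For the defender: with q = P(Reinforce), equating B's and C's payoffs gives 2q = −11q + 6 ⇒ q = 6/13.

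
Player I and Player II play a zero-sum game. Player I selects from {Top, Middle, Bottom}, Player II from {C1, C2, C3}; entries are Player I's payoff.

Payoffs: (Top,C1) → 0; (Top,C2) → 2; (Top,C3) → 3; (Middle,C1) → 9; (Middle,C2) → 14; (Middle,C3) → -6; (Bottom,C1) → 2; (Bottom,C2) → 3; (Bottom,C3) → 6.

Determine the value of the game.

66/19

Row minima: Top → 0, Middle → -6, Bottom → 2; maximin = 2.
Column maxima: C1 → 9, C2 → 14, C3 → 6; minimax = 6.
2 ≠ 6, so there is no saddle point; optimal play is mixed.
Top is strictly dominated by Bottom, so Player I never plays it.
C2 is strictly dominated by C1 (it gives Player I strictly more in every row), so Player II never plays it.
On the remaining 2×2 (Middle, Bottom vs C1, C3):
Let Player I play Middle with probability p. Expected payoff against C1: 9p + 2(1−p) = 7p + 2; against C3: (-6)p + 6(1−p) = −12p + 6.
Setting these equal: 7p + 2 = −12p + 6 ⇒ 19p = 4 ⇒ p = 4/19, and the value is (7)·(4/19) + 2 = 66/19.
For Player II: with q = P(C1), equating Middle's and Bottom's payoffs gives 15q − 6 = −4q + 6 ⇒ q = 12/19.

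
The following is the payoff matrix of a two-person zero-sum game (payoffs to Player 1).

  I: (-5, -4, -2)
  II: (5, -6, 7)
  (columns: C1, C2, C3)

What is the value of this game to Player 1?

-25/6

Row minima: I → -5, II → -6; maximin = -5.
Column maxima: C1 → 5, C2 → -4, C3 → 7; minimax = -4.
-5 ≠ -4, so there is no saddle point; optimal play is mixed.
C3 is strictly dominated by C1 (it gives Player 1 strictly more in every row), so Player 2 never plays it.
On the remaining 2×2 (I, II vs C1, C2):
Let Player 1 play I with probability p. Expected payoff against C1: (-5)p + 5(1−p) = −10p + 5; against C2: (-4)p + (-6)(1−p) = 2p − 6.
Setting these equal: −10p + 5 = 2p − 6 ⇒ −12p = -11 ⇒ p = 11/12, and the value is (-10)·(11/12) + 5 = -25/6.
For Player 2: with q = P(C1), equating I's and II's payoffs gives −q − 4 = 11q − 6 ⇒ q = 1/6.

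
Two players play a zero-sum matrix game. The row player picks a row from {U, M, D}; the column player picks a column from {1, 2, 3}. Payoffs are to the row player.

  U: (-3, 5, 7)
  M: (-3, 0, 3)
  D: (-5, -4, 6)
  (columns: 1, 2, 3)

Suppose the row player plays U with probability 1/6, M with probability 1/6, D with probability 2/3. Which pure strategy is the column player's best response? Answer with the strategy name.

If the column player plays 1, the row player's expected payoff is (1/6)·(-3) + (1/6)·(-3) + (2/3)·(-5) = -13/3.
If the column player plays 2, the row player's expected payoff is (1/6)·5 + (1/6)·0 + (2/3)·(-4) = -11/6.
If the column player plays 3, the row player's expected payoff is (1/6)·7 + (1/6)·3 + (2/3)·6 = 17/3.
The column player minimizes the row player's payoff; the smallest is -13/3, so the best response is 1.

1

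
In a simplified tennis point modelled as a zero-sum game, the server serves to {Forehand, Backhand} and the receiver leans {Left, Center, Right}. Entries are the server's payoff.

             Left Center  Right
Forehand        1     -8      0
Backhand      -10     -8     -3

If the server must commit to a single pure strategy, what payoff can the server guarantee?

-8

Row minima: Forehand → -8, Backhand → -10.
The best of these is -8.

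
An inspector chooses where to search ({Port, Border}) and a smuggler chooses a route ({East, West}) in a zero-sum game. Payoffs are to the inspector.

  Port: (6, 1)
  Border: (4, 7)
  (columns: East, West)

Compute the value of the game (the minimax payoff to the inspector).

19/4

Row minima: Port → 1, Border → 4; maximin = 4.
Column maxima: East → 6, West → 7; minimax = 6.
4 ≠ 6, so there is no saddle point; optimal play is mixed.
Let the inspector play Port with probability p. Expected payoff against East: 6p + 4(1−p) = 2p + 4; against West: 1p + 7(1−p) = −6p + 7.
Setting these equal: 2p + 4 = −6p + 7 ⇒ 8p = 3 ⇒ p = 3/8, and the value is (2)·(3/8) + 4 = 19/4.
For the smuggler: with q = P(East), equating Port's and Border's payoffs gives 5q + 1 = −3q + 7 ⇒ q = 3/4.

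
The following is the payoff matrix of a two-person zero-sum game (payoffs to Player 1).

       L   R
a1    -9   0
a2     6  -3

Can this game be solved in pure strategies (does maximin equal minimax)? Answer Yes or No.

No

Row minima: a1 → -9, a2 → -3; maximin = -3.
Column maxima: L → 6, R → 0; minimax = 0.
-3 ≠ 0, so no pure-strategy equilibrium exists.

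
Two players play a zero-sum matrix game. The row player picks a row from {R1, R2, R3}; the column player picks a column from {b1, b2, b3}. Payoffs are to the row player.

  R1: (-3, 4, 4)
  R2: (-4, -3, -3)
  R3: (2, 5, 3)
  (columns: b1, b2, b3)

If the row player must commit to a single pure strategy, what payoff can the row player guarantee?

2

Row minima: R1 → -3, R2 → -4, R3 → 2.
The best of these is 2.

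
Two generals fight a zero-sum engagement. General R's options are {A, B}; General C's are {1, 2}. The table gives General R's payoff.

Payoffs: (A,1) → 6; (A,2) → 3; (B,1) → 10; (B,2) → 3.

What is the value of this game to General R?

3

Row minima: A → 3, B → 3; maximin = 3.
Column maxima: 1 → 10, 2 → 3; minimax = 3.
Since maximin = minimax = 3, there is a saddle point and the value is 3.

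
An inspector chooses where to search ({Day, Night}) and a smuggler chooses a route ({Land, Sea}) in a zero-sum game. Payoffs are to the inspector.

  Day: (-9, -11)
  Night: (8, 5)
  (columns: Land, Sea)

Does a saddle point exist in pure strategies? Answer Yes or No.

Yes

Row minima: Day → -11, Night → 5; maximin = 5.
Column maxima: Land → 8, Sea → 5; minimax = 5.
maximin = minimax = 5, so a saddle point exists.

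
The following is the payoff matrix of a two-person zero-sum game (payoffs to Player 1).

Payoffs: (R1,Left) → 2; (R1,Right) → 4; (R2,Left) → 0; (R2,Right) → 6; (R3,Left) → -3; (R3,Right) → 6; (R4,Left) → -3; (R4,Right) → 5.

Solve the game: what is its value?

Row minima: R1 → 2, R2 → 0, R3 → -3, R4 → -3; maximin = 2.
Column maxima: Left → 2, Right → 6; minimax = 2.
Since maximin = minimax = 2, there is a saddle point and the value is 2.

2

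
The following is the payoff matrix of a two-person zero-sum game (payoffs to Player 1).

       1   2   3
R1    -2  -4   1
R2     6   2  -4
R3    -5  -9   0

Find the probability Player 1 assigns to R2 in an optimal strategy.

5/11

Row minima: R1 → -4, R2 → -4, R3 → -9; maximin = -4.
Column maxima: 1 → 6, 2 → 2, 3 → 1; minimax = 1.
-4 ≠ 1, so there is no saddle point; optimal play is mixed.
R3 is strictly dominated by R1, so Player 1 never plays it.
1 is strictly dominated by 2 (it gives Player 1 strictly more in every row), so Player 2 never plays it.
On the remaining 2×2 (R1, R2 vs 2, 3):
Let Player 1 play R1 with probability p. Expected payoff against 2: (-4)p + 2(1−p) = −6p + 2; against 3: 1p + (-4)(1−p) = 5p − 4.
Setting these equal: −6p + 2 = 5p − 4 ⇒ −11p = -6 ⇒ p = 6/11, and the value is (-6)·(6/11) + 2 = -14/11.
For Player 2: with q = P(2), equating R1's and R2's payoffs gives −5q + 1 = 6q − 4 ⇒ q = 5/11.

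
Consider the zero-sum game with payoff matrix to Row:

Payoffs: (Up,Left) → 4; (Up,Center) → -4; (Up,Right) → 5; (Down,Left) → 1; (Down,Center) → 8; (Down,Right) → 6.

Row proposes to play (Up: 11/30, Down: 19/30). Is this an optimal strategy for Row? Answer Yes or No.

No

Against Left this mix gives (11/30)·4 + (19/30)·1 = 21/10.
Against Center this mix gives (11/30)·(-4) + (19/30)·8 = 18/5.
Against Right this mix gives (11/30)·5 + (19/30)·6 = 169/30.
Column will play Left, holding Row to 21/10. Shifting weight toward the row that does better against Left would raise this floor (the equalizing mix achieves 12/5 against both Left and Center), so the proposed strategy is not optimal.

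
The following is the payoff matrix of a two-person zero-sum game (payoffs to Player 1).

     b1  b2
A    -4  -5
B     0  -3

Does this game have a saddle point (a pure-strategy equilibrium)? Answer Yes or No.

Yes

Row minima: A → -5, B → -3; maximin = -3.
Column maxima: b1 → 0, b2 → -3; minimax = -3.
maximin = minimax = -3, so a saddle point exists.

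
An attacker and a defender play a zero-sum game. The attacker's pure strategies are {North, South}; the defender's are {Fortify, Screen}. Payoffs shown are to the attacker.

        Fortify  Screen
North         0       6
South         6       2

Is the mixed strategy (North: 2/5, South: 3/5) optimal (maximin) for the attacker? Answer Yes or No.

Yes

Against Fortify this mix gives (2/5)·0 + (3/5)·6 = 18/5.
Against Screen this mix gives (2/5)·6 + (3/5)·2 = 18/5.
All of the defender's active replies (Fortify, Screen) yield 18/5, and no column does worse for the attacker. The mix makes the defender indifferent and guarantees 18/5, so it is optimal.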